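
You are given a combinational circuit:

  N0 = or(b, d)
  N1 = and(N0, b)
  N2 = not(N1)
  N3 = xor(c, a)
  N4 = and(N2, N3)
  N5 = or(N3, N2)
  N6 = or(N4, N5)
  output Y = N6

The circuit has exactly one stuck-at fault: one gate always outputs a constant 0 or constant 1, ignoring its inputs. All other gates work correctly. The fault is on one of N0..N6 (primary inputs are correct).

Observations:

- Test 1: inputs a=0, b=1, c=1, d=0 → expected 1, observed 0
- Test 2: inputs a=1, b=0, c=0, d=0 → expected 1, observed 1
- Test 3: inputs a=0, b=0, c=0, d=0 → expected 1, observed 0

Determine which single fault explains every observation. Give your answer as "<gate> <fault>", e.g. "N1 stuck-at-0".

Fault-free values for test 1 (a=0, b=1, c=1, d=0): N0=1, N1=1, N2=0, N3=1, N4=0, N5=1, N6=1, giving Y=1. Observed 0.
Test 1: faults giving observed 0 are {N3 stuck-at-0, N5 stuck-at-0, N6 stuck-at-0}.
Test 2 (a=1, b=0, c=0, d=0): fault-free N0=0, N1=0, N2=1, N3=1, N4=1, N5=1, N6=1 → 1; observed 1. Eliminates N6 stuck-at-0.
Test 3 (a=0, b=0, c=0, d=0): fault-free N0=0, N1=0, N2=1, N3=0, N4=0, N5=1, N6=1 → 1; observed 0. Eliminates N3 stuck-at-0.
Only N5 stuck-at-0 is consistent with every test.

N5 stuck-at-0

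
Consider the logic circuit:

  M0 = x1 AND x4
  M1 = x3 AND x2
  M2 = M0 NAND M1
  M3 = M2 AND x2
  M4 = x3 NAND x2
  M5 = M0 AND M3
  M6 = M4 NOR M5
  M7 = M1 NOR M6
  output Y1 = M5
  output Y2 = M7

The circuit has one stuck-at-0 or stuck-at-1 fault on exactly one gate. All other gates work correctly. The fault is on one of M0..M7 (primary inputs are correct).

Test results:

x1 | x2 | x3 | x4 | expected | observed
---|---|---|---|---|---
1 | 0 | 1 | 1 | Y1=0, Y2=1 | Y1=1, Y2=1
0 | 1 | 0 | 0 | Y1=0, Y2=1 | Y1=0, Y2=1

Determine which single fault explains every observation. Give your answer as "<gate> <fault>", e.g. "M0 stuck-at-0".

M3 stuck-at-1

Fault-free values for test 1 (x1=1, x2=0, x3=1, x4=1): M0=1, M1=0, M2=1, M3=0, M4=1, M5=0, M6=0, M7=1, giving Y1=0, Y2=1. Observed Y1=1, Y2=1.
Test 1: faults giving observed Y1=1, Y2=1 are {M3 stuck-at-1, M5 stuck-at-1}.
Test 2 (x1=0, x2=1, x3=0, x4=0): fault-free M0=0, M1=0, M2=1, M3=1, M4=1, M5=0, M6=0, M7=1 → Y1=0, Y2=1; observed Y1=0, Y2=1. Eliminates M5 stuck-at-1.
Only M3 stuck-at-1 is consistent with every test.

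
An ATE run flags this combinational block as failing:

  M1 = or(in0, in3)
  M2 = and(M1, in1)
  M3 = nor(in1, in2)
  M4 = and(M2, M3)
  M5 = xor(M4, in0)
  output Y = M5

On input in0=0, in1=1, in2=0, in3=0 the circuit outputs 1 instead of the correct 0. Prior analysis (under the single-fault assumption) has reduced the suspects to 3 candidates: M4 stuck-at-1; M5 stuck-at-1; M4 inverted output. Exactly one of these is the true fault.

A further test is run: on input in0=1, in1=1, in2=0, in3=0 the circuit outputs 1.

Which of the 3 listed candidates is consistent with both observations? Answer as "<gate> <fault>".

Evaluate each candidate on input in0=1, in1=1, in2=0, in3=0:
  M4 stuck-at-1: M1=1, M2=1, M3=0, M4=1 [stuck-at-1], M5=0 → 0 — eliminated
  M5 stuck-at-1: M1=1, M2=1, M3=0, M4=0, M5=1 [stuck-at-1] → 1 — matches
  M4 inverted output: M1=1, M2=1, M3=0, M4=1 [inverted output], M5=0 → 0 — eliminated
Only M5 stuck-at-1 reproduces the observed 1.

M5 stuck-at-1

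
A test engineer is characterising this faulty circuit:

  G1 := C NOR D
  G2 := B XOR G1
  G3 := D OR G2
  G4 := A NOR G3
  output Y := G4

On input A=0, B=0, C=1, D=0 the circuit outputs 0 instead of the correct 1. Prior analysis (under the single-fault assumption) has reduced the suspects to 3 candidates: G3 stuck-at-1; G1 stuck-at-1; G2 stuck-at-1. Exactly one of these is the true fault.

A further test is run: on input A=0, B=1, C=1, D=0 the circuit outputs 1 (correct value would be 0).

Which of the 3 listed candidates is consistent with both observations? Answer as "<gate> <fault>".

Evaluate each candidate on input A=0, B=1, C=1, D=0:
  G3 stuck-at-1: G1=0, G2=1, G3=1 [stuck-at-1], G4=0 → 0 — eliminated
  G1 stuck-at-1: G1=1 [stuck-at-1], G2=0, G3=0, G4=1 → 1 — matches
  G2 stuck-at-1: G1=0, G2=1 [stuck-at-1], G3=1, G4=0 → 0 — eliminated
Only G1 stuck-at-1 reproduces the observed 1.

G1 stuck-at-1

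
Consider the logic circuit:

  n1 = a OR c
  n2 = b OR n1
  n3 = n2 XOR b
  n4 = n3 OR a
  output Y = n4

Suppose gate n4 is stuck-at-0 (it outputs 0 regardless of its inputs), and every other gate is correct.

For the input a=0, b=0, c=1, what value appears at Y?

0

Propagate with n4 forced: n1=1, n2=1, n3=1, n4=0 [stuck-at-0].
So Y = 0. (Without the fault it would be 1.)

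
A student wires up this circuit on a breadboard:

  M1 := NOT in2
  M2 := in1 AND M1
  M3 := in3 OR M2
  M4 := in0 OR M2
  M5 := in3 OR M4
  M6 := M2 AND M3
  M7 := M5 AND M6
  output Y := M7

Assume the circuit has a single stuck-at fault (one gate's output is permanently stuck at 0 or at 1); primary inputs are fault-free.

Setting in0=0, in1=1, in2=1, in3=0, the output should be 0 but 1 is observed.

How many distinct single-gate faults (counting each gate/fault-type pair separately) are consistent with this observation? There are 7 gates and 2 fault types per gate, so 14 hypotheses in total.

Fault-free: M1=0, M2=0, M3=0, M4=0, M5=0, M6=0, M7=0 → 0. Observed 1.
  M1 stuck-at-0: output 0 ✗
  M1 stuck-at-1: output 1 ✓
  M2 stuck-at-0: output 0 ✗
  M2 stuck-at-1: output 1 ✓
  M3 stuck-at-0: output 0 ✗
  M3 stuck-at-1: output 0 ✗
  M4 stuck-at-0: output 0 ✗
  M4 stuck-at-1: output 0 ✗
  M5 stuck-at-0: output 0 ✗
  M5 stuck-at-1: output 0 ✗
  M6 stuck-at-0: output 0 ✗
  M6 stuck-at-1: output 0 ✗
  M7 stuck-at-0: output 0 ✗
  M7 stuck-at-1: output 1 ✓
Consistent faults: {M1 stuck-at-1, M2 stuck-at-1, M7 stuck-at-1} — 3 in all.

3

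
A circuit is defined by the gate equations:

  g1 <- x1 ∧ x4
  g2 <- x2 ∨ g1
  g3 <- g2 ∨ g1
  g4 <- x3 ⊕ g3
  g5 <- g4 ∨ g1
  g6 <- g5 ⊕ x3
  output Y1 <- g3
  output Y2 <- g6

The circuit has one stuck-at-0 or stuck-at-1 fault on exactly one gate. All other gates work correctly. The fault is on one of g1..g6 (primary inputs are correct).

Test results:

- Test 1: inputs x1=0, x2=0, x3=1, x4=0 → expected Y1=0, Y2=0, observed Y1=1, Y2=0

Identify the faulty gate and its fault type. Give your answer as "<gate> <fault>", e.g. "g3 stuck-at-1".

Fault-free values for test 1 (x1=0, x2=0, x3=1, x4=0): g1=0, g2=0, g3=0, g4=1, g5=1, g6=0, giving Y1=0, Y2=0. Observed Y1=1, Y2=0.
Test 1: faults giving observed Y1=1, Y2=0 are {g1 stuck-at-1}.
Only g1 stuck-at-1 is consistent with every test.

g1 stuck-at-1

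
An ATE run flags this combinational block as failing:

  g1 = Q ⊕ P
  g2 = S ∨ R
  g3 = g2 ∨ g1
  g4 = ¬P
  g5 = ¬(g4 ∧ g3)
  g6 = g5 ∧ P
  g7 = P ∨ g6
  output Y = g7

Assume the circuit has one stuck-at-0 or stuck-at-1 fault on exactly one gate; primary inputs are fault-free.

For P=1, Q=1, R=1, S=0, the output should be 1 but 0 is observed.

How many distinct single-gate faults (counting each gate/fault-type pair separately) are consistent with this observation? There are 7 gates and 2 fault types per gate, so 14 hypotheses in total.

1

Fault-free: g1=0, g2=1, g3=1, g4=0, g5=1, g6=1, g7=1 → 1. Observed 0.
  g1 stuck-at-0: output 1 ✗
  g1 stuck-at-1: output 1 ✗
  g2 stuck-at-0: output 1 ✗
  g2 stuck-at-1: output 1 ✗
  g3 stuck-at-0: output 1 ✗
  g3 stuck-at-1: output 1 ✗
  g4 stuck-at-0: output 1 ✗
  g4 stuck-at-1: output 1 ✗
  g5 stuck-at-0: output 1 ✗
  g5 stuck-at-1: output 1 ✗
  g6 stuck-at-0: output 1 ✗
  g6 stuck-at-1: output 1 ✗
  g7 stuck-at-0: output 0 ✓
  g7 stuck-at-1: output 1 ✗
Consistent faults: {g7 stuck-at-0} — 1 in all.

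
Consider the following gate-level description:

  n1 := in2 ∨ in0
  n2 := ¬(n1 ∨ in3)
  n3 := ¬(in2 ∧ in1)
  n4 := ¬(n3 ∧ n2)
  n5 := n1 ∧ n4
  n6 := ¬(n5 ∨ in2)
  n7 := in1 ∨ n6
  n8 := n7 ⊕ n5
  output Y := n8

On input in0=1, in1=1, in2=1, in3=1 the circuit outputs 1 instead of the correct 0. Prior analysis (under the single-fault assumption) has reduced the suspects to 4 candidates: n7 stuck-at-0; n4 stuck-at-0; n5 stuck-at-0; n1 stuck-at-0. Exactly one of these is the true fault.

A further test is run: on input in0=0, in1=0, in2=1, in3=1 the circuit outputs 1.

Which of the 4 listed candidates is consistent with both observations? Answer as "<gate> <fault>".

n7 stuck-at-0

Evaluate each candidate on input in0=0, in1=0, in2=1, in3=1:
  n7 stuck-at-0: n1=1, n2=0, n3=1, n4=1, n5=1, n6=0, n7=0 [stuck-at-0], n8=1 → 1 — matches
  n4 stuck-at-0: n1=1, n2=0, n3=1, n4=0 [stuck-at-0], n5=0, n6=0, n7=0, n8=0 → 0 — eliminated
  n5 stuck-at-0: n1=1, n2=0, n3=1, n4=1, n5=0 [stuck-at-0], n6=0, n7=0, n8=0 → 0 — eliminated
  n1 stuck-at-0: n1=0 [stuck-at-0], n2=0, n3=1, n4=1, n5=0, n6=0, n7=0, n8=0 → 0 — eliminated
Only n7 stuck-at-0 reproduces the observed 1.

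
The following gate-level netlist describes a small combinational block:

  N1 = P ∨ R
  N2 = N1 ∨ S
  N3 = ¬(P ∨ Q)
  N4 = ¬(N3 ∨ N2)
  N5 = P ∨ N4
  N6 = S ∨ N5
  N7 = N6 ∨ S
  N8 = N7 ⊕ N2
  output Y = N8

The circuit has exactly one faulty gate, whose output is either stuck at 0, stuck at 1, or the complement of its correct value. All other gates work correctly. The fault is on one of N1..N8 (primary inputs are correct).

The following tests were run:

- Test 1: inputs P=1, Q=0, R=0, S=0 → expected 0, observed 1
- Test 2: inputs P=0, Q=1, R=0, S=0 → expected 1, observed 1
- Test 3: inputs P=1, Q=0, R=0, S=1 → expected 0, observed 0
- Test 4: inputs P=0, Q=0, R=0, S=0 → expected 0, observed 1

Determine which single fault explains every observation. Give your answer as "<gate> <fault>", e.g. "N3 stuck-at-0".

Fault-free values for test 1 (P=1, Q=0, R=0, S=0): N1=1, N2=1, N3=0, N4=0, N5=1, N6=1, N7=1, N8=0, giving Y=0. Observed 1.
Test 1: faults giving observed 1 are {N1 stuck-at-0, N1 inverted output, N2 stuck-at-0, N2 inverted output, N5 stuck-at-0, N5 inverted output, N6 stuck-at-0, N6 inverted output, N7 stuck-at-0, N7 inverted output, N8 stuck-at-1, N8 inverted output}.
Test 2 (P=0, Q=1, R=0, S=0): fault-free N1=0, N2=0, N3=0, N4=1, N5=1, N6=1, N7=1, N8=1 → 1; observed 1. Eliminates N5 stuck-at-0, N5 inverted output, N6 stuck-at-0, N6 inverted output, N7 stuck-at-0, N7 inverted output, N8 inverted output.
Test 3 (P=1, Q=0, R=0, S=1): fault-free N1=1, N2=1, N3=0, N4=0, N5=1, N6=1, N7=1, N8=0 → 0; observed 0. Eliminates N2 stuck-at-0, N2 inverted output, N8 stuck-at-1.
Test 4 (P=0, Q=0, R=0, S=0): fault-free N1=0, N2=0, N3=1, N4=0, N5=0, N6=0, N7=0, N8=0 → 0; observed 1. Eliminates N1 stuck-at-0.
Only N1 inverted output is consistent with every test.

N1 inverted output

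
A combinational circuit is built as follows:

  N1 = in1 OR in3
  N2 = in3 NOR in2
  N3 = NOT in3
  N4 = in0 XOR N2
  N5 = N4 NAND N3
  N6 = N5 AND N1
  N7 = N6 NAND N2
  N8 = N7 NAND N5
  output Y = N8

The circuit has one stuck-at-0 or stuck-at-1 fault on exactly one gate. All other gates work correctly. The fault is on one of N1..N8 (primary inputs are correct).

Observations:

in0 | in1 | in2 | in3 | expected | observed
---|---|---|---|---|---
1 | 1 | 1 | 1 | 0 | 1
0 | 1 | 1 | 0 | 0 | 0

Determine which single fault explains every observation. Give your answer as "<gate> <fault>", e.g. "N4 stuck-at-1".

Fault-free values for test 1 (in0=1, in1=1, in2=1, in3=1): N1=1, N2=0, N3=0, N4=1, N5=1, N6=1, N7=1, N8=0, giving Y=0. Observed 1.
Test 1: faults giving observed 1 are {N2 stuck-at-1, N3 stuck-at-1, N5 stuck-at-0, N7 stuck-at-0, N8 stuck-at-1}.
Test 2 (in0=0, in1=1, in2=1, in3=0): fault-free N1=1, N2=0, N3=1, N4=0, N5=1, N6=1, N7=1, N8=0 → 0; observed 0. Eliminates N2 stuck-at-1, N5 stuck-at-0, N7 stuck-at-0, N8 stuck-at-1.
Only N3 stuck-at-1 is consistent with every test.

N3 stuck-at-1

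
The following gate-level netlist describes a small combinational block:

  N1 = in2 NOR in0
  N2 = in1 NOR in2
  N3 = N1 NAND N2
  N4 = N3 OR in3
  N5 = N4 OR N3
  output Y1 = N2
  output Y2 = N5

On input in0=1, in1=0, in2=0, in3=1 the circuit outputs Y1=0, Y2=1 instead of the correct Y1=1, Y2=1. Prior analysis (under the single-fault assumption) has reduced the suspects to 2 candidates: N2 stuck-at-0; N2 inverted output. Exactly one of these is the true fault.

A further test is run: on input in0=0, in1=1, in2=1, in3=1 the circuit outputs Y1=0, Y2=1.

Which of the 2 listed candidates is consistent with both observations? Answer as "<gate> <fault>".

N2 stuck-at-0

Evaluate each candidate on input in0=0, in1=1, in2=1, in3=1:
  N2 stuck-at-0: N1=0, N2=0 [stuck-at-0], N3=1, N4=1, N5=1 → Y1=0, Y2=1 — matches
  N2 inverted output: N1=0, N2=1 [inverted output], N3=1, N4=1, N5=1 → Y1=1, Y2=1 — eliminated
Only N2 stuck-at-0 reproduces the observed Y1=0, Y2=1.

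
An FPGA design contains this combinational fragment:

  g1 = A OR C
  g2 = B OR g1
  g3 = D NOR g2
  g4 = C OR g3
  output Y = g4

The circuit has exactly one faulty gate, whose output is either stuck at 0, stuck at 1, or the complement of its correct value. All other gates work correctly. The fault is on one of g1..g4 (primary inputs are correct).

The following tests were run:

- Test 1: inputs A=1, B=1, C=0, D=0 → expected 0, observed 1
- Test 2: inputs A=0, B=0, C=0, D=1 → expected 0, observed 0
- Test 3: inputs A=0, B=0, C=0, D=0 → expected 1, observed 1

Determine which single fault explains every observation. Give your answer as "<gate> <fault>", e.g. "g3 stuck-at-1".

Fault-free values for test 1 (A=1, B=1, C=0, D=0): g1=1, g2=1, g3=0, g4=0, giving Y=0. Observed 1.
Test 1: faults giving observed 1 are {g2 stuck-at-0, g2 inverted output, g3 stuck-at-1, g3 inverted output, g4 stuck-at-1, g4 inverted output}.
Test 2 (A=0, B=0, C=0, D=1): fault-free g1=0, g2=0, g3=0, g4=0 → 0; observed 0. Eliminates g3 stuck-at-1, g3 inverted output, g4 stuck-at-1, g4 inverted output.
Test 3 (A=0, B=0, C=0, D=0): fault-free g1=0, g2=0, g3=1, g4=1 → 1; observed 1. Eliminates g2 inverted output.
Only g2 stuck-at-0 is consistent with every test.

g2 stuck-at-0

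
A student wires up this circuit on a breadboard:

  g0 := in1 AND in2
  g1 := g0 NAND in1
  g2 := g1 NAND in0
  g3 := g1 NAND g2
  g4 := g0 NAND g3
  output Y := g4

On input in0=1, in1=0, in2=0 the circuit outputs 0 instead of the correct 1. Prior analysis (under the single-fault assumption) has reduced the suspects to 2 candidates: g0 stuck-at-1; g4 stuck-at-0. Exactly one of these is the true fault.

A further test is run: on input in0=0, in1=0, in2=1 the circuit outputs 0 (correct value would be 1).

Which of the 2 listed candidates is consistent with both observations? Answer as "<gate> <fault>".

Evaluate each candidate on input in0=0, in1=0, in2=1:
  g0 stuck-at-1: g0=1 [stuck-at-1], g1=1, g2=1, g3=0, g4=1 → 1 — eliminated
  g4 stuck-at-0: g0=0, g1=1, g2=1, g3=0, g4=0 [stuck-at-0] → 0 — matches
Only g4 stuck-at-0 reproduces the observed 0.

g4 stuck-at-0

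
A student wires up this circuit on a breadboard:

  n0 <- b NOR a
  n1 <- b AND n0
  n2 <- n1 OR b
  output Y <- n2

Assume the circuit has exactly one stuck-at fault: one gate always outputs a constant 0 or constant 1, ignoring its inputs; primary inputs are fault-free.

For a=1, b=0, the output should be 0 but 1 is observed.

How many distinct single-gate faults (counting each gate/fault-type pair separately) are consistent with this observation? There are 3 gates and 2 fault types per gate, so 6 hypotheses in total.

2

Fault-free: n0=0, n1=0, n2=0 → 0. Observed 1.
  n0 stuck-at-0: output 0 ✗
  n0 stuck-at-1: output 0 ✗
  n1 stuck-at-0: output 0 ✗
  n1 stuck-at-1: output 1 ✓
  n2 stuck-at-0: output 0 ✗
  n2 stuck-at-1: output 1 ✓
Consistent faults: {n1 stuck-at-1, n2 stuck-at-1} — 2 in all.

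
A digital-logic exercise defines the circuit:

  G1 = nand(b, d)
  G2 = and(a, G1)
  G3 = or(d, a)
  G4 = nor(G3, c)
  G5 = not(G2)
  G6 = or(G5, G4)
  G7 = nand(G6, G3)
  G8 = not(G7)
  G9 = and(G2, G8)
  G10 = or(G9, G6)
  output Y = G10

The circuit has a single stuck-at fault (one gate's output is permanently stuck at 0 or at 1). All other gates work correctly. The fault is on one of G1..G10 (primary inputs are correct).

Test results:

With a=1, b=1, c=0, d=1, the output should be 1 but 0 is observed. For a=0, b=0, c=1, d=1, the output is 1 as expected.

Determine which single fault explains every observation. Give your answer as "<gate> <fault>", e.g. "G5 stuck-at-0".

G1 stuck-at-1

Fault-free values for test 1 (a=1, b=1, c=0, d=1): G1=0, G2=0, G3=1, G4=0, G5=1, G6=1, G7=0, G8=1, G9=0, G10=1, giving Y=1. Observed 0.
Test 1: faults giving observed 0 are {G1 stuck-at-1, G2 stuck-at-1, G5 stuck-at-0, G6 stuck-at-0, G10 stuck-at-0}.
Test 2 (a=0, b=0, c=1, d=1): fault-free G1=1, G2=0, G3=1, G4=0, G5=1, G6=1, G7=0, G8=1, G9=0, G10=1 → 1; observed 1. Eliminates G2 stuck-at-1, G5 stuck-at-0, G6 stuck-at-0, G10 stuck-at-0.
Only G1 stuck-at-1 is consistent with every test.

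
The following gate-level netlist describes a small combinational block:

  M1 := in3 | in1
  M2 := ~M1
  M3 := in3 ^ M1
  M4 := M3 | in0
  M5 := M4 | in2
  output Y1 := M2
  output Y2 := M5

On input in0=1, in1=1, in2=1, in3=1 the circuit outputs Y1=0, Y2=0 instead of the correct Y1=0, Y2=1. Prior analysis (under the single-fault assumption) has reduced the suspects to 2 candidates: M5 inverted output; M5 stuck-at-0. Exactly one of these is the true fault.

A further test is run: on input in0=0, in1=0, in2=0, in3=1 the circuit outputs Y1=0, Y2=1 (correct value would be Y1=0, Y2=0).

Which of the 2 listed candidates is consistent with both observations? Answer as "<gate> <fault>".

Evaluate each candidate on input in0=0, in1=0, in2=0, in3=1:
  M5 inverted output: M1=1, M2=0, M3=0, M4=0, M5=1 [inverted output] → Y1=0, Y2=1 — matches
  M5 stuck-at-0: M1=1, M2=0, M3=0, M4=0, M5=0 [stuck-at-0] → Y1=0, Y2=0 — eliminated
Only M5 inverted output reproduces the observed Y1=0, Y2=1.

M5 inverted output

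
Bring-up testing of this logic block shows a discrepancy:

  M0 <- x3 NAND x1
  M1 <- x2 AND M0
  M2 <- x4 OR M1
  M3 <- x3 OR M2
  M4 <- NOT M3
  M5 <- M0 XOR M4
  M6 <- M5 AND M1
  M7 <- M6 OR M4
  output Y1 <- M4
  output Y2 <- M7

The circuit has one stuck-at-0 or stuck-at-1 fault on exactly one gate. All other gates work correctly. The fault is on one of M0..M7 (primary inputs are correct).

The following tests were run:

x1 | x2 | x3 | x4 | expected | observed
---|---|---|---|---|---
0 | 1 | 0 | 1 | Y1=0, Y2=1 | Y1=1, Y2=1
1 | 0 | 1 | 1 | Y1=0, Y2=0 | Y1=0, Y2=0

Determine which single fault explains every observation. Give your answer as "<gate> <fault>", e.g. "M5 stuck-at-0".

M2 stuck-at-0

Fault-free values for test 1 (x1=0, x2=1, x3=0, x4=1): M0=1, M1=1, M2=1, M3=1, M4=0, M5=1, M6=1, M7=1, giving Y1=0, Y2=1. Observed Y1=1, Y2=1.
Test 1: faults giving observed Y1=1, Y2=1 are {M2 stuck-at-0, M3 stuck-at-0, M4 stuck-at-1}.
Test 2 (x1=1, x2=0, x3=1, x4=1): fault-free M0=0, M1=0, M2=1, M3=1, M4=0, M5=0, M6=0, M7=0 → Y1=0, Y2=0; observed Y1=0, Y2=0. Eliminates M3 stuck-at-0, M4 stuck-at-1.
Only M2 stuck-at-0 is consistent with every test.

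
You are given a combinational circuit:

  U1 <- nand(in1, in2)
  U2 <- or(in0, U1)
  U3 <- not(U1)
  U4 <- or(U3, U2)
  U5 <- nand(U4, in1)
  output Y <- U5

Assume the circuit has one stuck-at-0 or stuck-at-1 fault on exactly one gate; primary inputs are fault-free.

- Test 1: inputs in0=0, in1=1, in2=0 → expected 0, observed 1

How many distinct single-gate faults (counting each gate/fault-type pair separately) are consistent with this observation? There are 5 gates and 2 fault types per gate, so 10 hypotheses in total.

3

Fault-free: U1=1, U2=1, U3=0, U4=1, U5=0 → 0. Observed 1.
  U1 stuck-at-0: output 0 ✗
  U1 stuck-at-1: output 0 ✗
  U2 stuck-at-0: output 1 ✓
  U2 stuck-at-1: output 0 ✗
  U3 stuck-at-0: output 0 ✗
  U3 stuck-at-1: output 0 ✗
  U4 stuck-at-0: output 1 ✓
  U4 stuck-at-1: output 0 ✗
  U5 stuck-at-0: output 0 ✗
  U5 stuck-at-1: output 1 ✓
Consistent faults: {U2 stuck-at-0, U4 stuck-at-0, U5 stuck-at-1} — 3 in all.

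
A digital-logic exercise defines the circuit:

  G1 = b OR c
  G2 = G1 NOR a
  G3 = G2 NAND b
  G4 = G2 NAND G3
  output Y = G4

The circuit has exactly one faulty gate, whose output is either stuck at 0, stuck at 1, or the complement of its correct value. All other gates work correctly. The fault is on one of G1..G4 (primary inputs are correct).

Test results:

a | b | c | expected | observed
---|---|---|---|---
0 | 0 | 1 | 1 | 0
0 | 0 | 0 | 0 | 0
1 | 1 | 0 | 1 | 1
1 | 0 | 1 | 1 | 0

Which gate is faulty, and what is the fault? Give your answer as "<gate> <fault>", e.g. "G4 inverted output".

G2 stuck-at-1

Fault-free values for test 1 (a=0, b=0, c=1): G1=1, G2=0, G3=1, G4=1, giving Y=1. Observed 0.
Test 1: faults giving observed 0 are {G1 stuck-at-0, G1 inverted output, G2 stuck-at-1, G2 inverted output, G4 stuck-at-0, G4 inverted output}.
Test 2 (a=0, b=0, c=0): fault-free G1=0, G2=1, G3=1, G4=0 → 0; observed 0. Eliminates G1 inverted output, G2 inverted output, G4 inverted output.
Test 3 (a=1, b=1, c=0): fault-free G1=1, G2=0, G3=1, G4=1 → 1; observed 1. Eliminates G4 stuck-at-0.
Test 4 (a=1, b=0, c=1): fault-free G1=1, G2=0, G3=1, G4=1 → 1; observed 0. Eliminates G1 stuck-at-0.
Only G2 stuck-at-1 is consistent with every test.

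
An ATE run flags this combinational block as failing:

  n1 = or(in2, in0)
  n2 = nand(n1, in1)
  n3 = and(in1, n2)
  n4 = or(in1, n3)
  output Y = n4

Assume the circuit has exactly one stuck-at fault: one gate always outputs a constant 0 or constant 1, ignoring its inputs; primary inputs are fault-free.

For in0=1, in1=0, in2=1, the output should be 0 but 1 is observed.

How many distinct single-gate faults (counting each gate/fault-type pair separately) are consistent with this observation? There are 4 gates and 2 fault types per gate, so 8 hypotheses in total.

Fault-free: n1=1, n2=1, n3=0, n4=0 → 0. Observed 1.
  n1 stuck-at-0: output 0 ✗
  n1 stuck-at-1: output 0 ✗
  n2 stuck-at-0: output 0 ✗
  n2 stuck-at-1: output 0 ✗
  n3 stuck-at-0: output 0 ✗
  n3 stuck-at-1: output 1 ✓
  n4 stuck-at-0: output 0 ✗
  n4 stuck-at-1: output 1 ✓
Consistent faults: {n3 stuck-at-1, n4 stuck-at-1} — 2 in all.

2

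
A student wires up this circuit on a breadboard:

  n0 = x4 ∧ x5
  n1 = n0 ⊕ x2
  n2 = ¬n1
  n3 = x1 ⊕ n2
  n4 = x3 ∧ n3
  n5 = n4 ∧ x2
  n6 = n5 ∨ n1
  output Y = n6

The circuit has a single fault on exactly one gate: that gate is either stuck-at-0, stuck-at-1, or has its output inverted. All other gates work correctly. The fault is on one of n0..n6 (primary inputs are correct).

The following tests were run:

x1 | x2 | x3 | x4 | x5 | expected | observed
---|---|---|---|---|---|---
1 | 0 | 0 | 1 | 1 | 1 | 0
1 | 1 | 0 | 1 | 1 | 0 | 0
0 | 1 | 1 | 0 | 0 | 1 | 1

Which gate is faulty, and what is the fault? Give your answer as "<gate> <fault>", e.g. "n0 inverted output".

Fault-free values for test 1 (x1=1, x2=0, x3=0, x4=1, x5=1): n0=1, n1=1, n2=0, n3=1, n4=0, n5=0, n6=1, giving Y=1. Observed 0.
Test 1: faults giving observed 0 are {n0 stuck-at-0, n0 inverted output, n1 stuck-at-0, n1 inverted output, n6 stuck-at-0, n6 inverted output}.
Test 2 (x1=1, x2=1, x3=0, x4=1, x5=1): fault-free n0=1, n1=0, n2=1, n3=0, n4=0, n5=0, n6=0 → 0; observed 0. Eliminates n0 stuck-at-0, n0 inverted output, n1 inverted output, n6 inverted output.
Test 3 (x1=0, x2=1, x3=1, x4=0, x5=0): fault-free n0=0, n1=1, n2=0, n3=0, n4=0, n5=0, n6=1 → 1; observed 1. Eliminates n6 stuck-at-0.
Only n1 stuck-at-0 is consistent with every test.

n1 stuck-at-0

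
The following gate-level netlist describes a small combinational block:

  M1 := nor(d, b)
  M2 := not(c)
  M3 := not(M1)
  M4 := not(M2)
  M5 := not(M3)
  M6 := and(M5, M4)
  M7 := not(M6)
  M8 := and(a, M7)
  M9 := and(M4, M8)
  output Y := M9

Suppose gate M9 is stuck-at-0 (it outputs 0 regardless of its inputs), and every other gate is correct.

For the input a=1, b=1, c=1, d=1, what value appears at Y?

0

Propagate with M9 forced: M1=0, M2=0, M3=1, M4=1, M5=0, M6=0, M7=1, M8=1, M9=0 [stuck-at-0].
So Y = 0. (Without the fault it would be 1.)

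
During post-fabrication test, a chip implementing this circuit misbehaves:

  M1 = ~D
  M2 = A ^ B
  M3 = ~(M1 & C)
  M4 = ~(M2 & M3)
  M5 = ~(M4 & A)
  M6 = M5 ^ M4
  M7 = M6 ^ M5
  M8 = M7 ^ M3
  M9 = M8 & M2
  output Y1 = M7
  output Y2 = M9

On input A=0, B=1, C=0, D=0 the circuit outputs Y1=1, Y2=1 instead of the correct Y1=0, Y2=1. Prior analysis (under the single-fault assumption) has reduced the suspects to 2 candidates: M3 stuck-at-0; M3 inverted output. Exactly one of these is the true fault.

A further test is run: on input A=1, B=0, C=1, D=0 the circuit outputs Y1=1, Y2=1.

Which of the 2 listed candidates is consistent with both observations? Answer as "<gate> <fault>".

Evaluate each candidate on input A=1, B=0, C=1, D=0:
  M3 stuck-at-0: M1=1, M2=1, M3=0 [stuck-at-0], M4=1, M5=0, M6=1, M7=1, M8=1, M9=1 → Y1=1, Y2=1 — matches
  M3 inverted output: M1=1, M2=1, M3=1 [inverted output], M4=0, M5=1, M6=1, M7=0, M8=1, M9=1 → Y1=0, Y2=1 — eliminated
Only M3 stuck-at-0 reproduces the observed Y1=1, Y2=1.

M3 stuck-at-0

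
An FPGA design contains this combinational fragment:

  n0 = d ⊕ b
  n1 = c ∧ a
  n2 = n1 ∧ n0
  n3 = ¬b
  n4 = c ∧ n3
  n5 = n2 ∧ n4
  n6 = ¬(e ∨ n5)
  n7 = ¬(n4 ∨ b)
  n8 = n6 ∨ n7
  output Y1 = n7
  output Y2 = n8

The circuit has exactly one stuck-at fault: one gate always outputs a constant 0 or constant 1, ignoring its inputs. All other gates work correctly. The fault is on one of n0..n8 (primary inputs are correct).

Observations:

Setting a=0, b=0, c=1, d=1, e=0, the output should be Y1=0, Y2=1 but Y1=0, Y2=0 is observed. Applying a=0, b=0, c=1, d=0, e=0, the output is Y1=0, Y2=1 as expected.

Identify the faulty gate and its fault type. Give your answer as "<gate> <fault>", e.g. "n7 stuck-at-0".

n1 stuck-at-1

Fault-free values for test 1 (a=0, b=0, c=1, d=1, e=0): n0=1, n1=0, n2=0, n3=1, n4=1, n5=0, n6=1, n7=0, n8=1, giving Y1=0, Y2=1. Observed Y1=0, Y2=0.
Test 1: faults giving observed Y1=0, Y2=0 are {n1 stuck-at-1, n2 stuck-at-1, n5 stuck-at-1, n6 stuck-at-0, n8 stuck-at-0}.
Test 2 (a=0, b=0, c=1, d=0, e=0): fault-free n0=0, n1=0, n2=0, n3=1, n4=1, n5=0, n6=1, n7=0, n8=1 → Y1=0, Y2=1; observed Y1=0, Y2=1. Eliminates n2 stuck-at-1, n5 stuck-at-1, n6 stuck-at-0, n8 stuck-at-0.
Only n1 stuck-at-1 is consistent with every test.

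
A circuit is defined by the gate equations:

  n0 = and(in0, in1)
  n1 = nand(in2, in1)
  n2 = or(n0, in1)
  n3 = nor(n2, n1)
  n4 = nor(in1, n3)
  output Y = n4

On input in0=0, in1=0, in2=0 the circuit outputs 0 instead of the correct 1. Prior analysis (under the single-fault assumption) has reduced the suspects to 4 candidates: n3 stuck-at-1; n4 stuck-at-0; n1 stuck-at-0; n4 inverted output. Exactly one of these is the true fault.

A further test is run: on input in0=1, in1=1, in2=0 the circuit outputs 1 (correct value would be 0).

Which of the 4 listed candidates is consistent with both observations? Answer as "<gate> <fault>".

n4 inverted output

Evaluate each candidate on input in0=1, in1=1, in2=0:
  n3 stuck-at-1: n0=1, n1=1, n2=1, n3=1 [stuck-at-1], n4=0 → 0 — eliminated
  n4 stuck-at-0: n0=1, n1=1, n2=1, n3=0, n4=0 [stuck-at-0] → 0 — eliminated
  n1 stuck-at-0: n0=1, n1=0 [stuck-at-0], n2=1, n3=0, n4=0 → 0 — eliminated
  n4 inverted output: n0=1, n1=1, n2=1, n3=0, n4=1 [inverted output] → 1 — matches
Only n4 inverted output reproduces the observed 1.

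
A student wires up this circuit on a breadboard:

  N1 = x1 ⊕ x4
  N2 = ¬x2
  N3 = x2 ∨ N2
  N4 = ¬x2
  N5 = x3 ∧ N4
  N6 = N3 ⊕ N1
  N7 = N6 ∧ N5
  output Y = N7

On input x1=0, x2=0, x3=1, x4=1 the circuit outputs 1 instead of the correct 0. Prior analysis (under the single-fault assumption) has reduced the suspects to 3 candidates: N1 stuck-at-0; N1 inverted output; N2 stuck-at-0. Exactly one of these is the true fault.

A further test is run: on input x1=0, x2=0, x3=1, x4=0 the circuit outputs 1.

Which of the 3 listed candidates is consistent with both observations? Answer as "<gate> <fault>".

N1 stuck-at-0

Evaluate each candidate on input x1=0, x2=0, x3=1, x4=0:
  N1 stuck-at-0: N1=0 [stuck-at-0], N2=1, N3=1, N4=1, N5=1, N6=1, N7=1 → 1 — matches
  N1 inverted output: N1=1 [inverted output], N2=1, N3=1, N4=1, N5=1, N6=0, N7=0 → 0 — eliminated
  N2 stuck-at-0: N1=0, N2=0 [stuck-at-0], N3=0, N4=1, N5=1, N6=0, N7=0 → 0 — eliminated
Only N1 stuck-at-0 reproduces the observed 1.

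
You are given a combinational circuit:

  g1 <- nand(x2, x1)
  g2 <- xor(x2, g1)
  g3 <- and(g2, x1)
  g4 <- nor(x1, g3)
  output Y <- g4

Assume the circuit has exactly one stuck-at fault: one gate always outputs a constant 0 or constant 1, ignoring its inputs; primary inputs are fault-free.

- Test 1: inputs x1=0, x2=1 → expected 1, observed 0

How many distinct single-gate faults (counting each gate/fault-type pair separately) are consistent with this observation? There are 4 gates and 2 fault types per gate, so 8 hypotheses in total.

2

Fault-free: g1=1, g2=0, g3=0, g4=1 → 1. Observed 0.
  g1 stuck-at-0: output 1 ✗
  g1 stuck-at-1: output 1 ✗
  g2 stuck-at-0: output 1 ✗
  g2 stuck-at-1: output 1 ✗
  g3 stuck-at-0: output 1 ✗
  g3 stuck-at-1: output 0 ✓
  g4 stuck-at-0: output 0 ✓
  g4 stuck-at-1: output 1 ✗
Consistent faults: {g3 stuck-at-1, g4 stuck-at-0} — 2 in all.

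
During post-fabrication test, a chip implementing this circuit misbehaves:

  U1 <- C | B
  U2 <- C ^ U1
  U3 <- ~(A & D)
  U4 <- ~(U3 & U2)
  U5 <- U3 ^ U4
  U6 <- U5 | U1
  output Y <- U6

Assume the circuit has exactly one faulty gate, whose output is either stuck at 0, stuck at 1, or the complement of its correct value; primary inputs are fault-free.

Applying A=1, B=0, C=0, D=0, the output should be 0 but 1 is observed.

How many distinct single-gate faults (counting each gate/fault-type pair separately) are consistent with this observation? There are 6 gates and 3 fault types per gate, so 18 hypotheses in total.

Fault-free: U1=0, U2=0, U3=1, U4=1, U5=0, U6=0 → 0. Observed 1.
  U1: stuck-at-1, inverted output ✓; others ✗
  U2: stuck-at-1, inverted output ✓; others ✗
  U3: stuck-at-0, inverted output ✓; others ✗
  U4: stuck-at-0, inverted output ✓; others ✗
  U5: stuck-at-1, inverted output ✓; others ✗
  U6: stuck-at-1, inverted output ✓; others ✗
Consistent faults: {U1 stuck-at-1, U1 inverted output, U2 stuck-at-1, U2 inverted output, U3 stuck-at-0, U3 inverted output, U4 stuck-at-0, U4 inverted output, U5 stuck-at-1, U5 inverted output, U6 stuck-at-1, U6 inverted output} — 12 in all.

12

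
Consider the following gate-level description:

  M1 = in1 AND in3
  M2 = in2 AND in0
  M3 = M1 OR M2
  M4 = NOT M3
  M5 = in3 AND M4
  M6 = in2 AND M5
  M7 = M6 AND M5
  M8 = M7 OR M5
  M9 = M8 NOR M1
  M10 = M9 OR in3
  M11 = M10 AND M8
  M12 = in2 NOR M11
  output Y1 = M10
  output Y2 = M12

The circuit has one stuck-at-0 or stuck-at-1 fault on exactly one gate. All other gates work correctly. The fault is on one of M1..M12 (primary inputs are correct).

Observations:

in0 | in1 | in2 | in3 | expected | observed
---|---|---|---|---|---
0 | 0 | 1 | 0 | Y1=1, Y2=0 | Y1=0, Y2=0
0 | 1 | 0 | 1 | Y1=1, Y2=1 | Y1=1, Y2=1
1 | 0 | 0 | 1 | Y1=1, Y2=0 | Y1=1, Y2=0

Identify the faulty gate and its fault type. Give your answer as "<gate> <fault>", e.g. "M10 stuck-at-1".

M9 stuck-at-0

Fault-free values for test 1 (in0=0, in1=0, in2=1, in3=0): M1=0, M2=0, M3=0, M4=1, M5=0, M6=0, M7=0, M8=0, M9=1, M10=1, M11=0, M12=0, giving Y1=1, Y2=0. Observed Y1=0, Y2=0.
Test 1: faults giving observed Y1=0, Y2=0 are {M1 stuck-at-1, M5 stuck-at-1, M7 stuck-at-1, M8 stuck-at-1, M9 stuck-at-0, M10 stuck-at-0}.
Test 2 (in0=0, in1=1, in2=0, in3=1): fault-free M1=1, M2=0, M3=1, M4=0, M5=0, M6=0, M7=0, M8=0, M9=0, M10=1, M11=0, M12=1 → Y1=1, Y2=1; observed Y1=1, Y2=1. Eliminates M5 stuck-at-1, M7 stuck-at-1, M8 stuck-at-1, M10 stuck-at-0.
Test 3 (in0=1, in1=0, in2=0, in3=1): fault-free M1=0, M2=0, M3=0, M4=1, M5=1, M6=0, M7=0, M8=1, M9=0, M10=1, M11=1, M12=0 → Y1=1, Y2=0; observed Y1=1, Y2=0. Eliminates M1 stuck-at-1.
Only M9 stuck-at-0 is consistent with every test.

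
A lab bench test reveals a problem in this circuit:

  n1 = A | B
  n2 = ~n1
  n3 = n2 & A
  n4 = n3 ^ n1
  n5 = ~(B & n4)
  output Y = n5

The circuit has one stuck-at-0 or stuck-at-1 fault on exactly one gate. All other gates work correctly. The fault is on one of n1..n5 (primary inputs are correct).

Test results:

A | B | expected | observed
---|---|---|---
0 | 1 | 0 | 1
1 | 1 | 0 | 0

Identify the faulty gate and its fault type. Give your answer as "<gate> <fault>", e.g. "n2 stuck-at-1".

Fault-free values for test 1 (A=0, B=1): n1=1, n2=0, n3=0, n4=1, n5=0, giving Y=0. Observed 1.
Test 1: faults giving observed 1 are {n1 stuck-at-0, n3 stuck-at-1, n4 stuck-at-0, n5 stuck-at-1}.
Test 2 (A=1, B=1): fault-free n1=1, n2=0, n3=0, n4=1, n5=0 → 0; observed 0. Eliminates n3 stuck-at-1, n4 stuck-at-0, n5 stuck-at-1.
Only n1 stuck-at-0 is consistent with every test.

n1 stuck-at-0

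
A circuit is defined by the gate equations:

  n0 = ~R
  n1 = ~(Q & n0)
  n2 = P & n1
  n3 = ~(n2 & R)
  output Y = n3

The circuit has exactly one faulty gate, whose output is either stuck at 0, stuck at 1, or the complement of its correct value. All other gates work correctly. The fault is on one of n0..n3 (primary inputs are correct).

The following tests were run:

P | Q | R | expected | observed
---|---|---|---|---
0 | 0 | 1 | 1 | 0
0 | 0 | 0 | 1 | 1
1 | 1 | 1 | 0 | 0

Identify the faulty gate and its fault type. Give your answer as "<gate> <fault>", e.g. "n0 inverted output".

n2 stuck-at-1

Fault-free values for test 1 (P=0, Q=0, R=1): n0=0, n1=1, n2=0, n3=1, giving Y=1. Observed 0.
Test 1: faults giving observed 0 are {n2 stuck-at-1, n2 inverted output, n3 stuck-at-0, n3 inverted output}.
Test 2 (P=0, Q=0, R=0): fault-free n0=1, n1=1, n2=0, n3=1 → 1; observed 1. Eliminates n3 stuck-at-0, n3 inverted output.
Test 3 (P=1, Q=1, R=1): fault-free n0=0, n1=1, n2=1, n3=0 → 0; observed 0. Eliminates n2 inverted output.
Only n2 stuck-at-1 is consistent with every test.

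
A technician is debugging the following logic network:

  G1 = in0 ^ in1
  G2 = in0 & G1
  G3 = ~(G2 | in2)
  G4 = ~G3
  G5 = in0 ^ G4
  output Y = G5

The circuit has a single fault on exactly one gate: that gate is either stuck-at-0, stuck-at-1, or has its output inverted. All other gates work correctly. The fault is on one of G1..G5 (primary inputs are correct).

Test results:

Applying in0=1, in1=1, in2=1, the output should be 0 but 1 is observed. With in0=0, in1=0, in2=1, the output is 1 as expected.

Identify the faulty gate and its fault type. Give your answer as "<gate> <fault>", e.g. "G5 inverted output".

Fault-free values for test 1 (in0=1, in1=1, in2=1): G1=0, G2=0, G3=0, G4=1, G5=0, giving Y=0. Observed 1.
Test 1: faults giving observed 1 are {G3 stuck-at-1, G3 inverted output, G4 stuck-at-0, G4 inverted output, G5 stuck-at-1, G5 inverted output}.
Test 2 (in0=0, in1=0, in2=1): fault-free G1=0, G2=0, G3=0, G4=1, G5=1 → 1; observed 1. Eliminates G3 stuck-at-1, G3 inverted output, G4 stuck-at-0, G4 inverted output, G5 inverted output.
Only G5 stuck-at-1 is consistent with every test.

G5 stuck-at-1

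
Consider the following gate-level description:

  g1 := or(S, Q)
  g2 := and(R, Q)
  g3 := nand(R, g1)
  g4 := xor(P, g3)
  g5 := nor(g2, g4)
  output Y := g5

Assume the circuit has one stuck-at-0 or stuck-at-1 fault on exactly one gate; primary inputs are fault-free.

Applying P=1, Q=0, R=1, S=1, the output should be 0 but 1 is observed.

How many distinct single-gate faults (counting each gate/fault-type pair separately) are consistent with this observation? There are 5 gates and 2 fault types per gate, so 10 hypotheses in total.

Fault-free: g1=1, g2=0, g3=0, g4=1, g5=0 → 0. Observed 1.
  g1 stuck-at-0: output 1 ✓
  g1 stuck-at-1: output 0 ✗
  g2 stuck-at-0: output 0 ✗
  g2 stuck-at-1: output 0 ✗
  g3 stuck-at-0: output 0 ✗
  g3 stuck-at-1: output 1 ✓
  g4 stuck-at-0: output 1 ✓
  g4 stuck-at-1: output 0 ✗
  g5 stuck-at-0: output 0 ✗
  g5 stuck-at-1: output 1 ✓
Consistent faults: {g1 stuck-at-0, g3 stuck-at-1, g4 stuck-at-0, g5 stuck-at-1} — 4 in all.

4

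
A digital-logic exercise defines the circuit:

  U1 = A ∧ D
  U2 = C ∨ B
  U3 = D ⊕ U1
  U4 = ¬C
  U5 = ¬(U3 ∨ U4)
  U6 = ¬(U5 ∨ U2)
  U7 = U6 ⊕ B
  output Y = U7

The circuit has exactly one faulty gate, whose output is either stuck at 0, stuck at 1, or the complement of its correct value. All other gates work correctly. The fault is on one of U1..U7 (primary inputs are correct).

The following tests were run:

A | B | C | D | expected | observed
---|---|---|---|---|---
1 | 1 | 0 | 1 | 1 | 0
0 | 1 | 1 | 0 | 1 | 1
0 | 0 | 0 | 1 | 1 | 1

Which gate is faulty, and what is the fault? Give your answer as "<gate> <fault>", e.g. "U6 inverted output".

U2 stuck-at-0

Fault-free values for test 1 (A=1, B=1, C=0, D=1): U1=1, U2=1, U3=0, U4=1, U5=0, U6=0, U7=1, giving Y=1. Observed 0.
Test 1: faults giving observed 0 are {U2 stuck-at-0, U2 inverted output, U6 stuck-at-1, U6 inverted output, U7 stuck-at-0, U7 inverted output}.
Test 2 (A=0, B=1, C=1, D=0): fault-free U1=0, U2=1, U3=0, U4=0, U5=1, U6=0, U7=1 → 1; observed 1. Eliminates U6 stuck-at-1, U6 inverted output, U7 stuck-at-0, U7 inverted output.
Test 3 (A=0, B=0, C=0, D=1): fault-free U1=0, U2=0, U3=1, U4=1, U5=0, U6=1, U7=1 → 1; observed 1. Eliminates U2 inverted output.
Only U2 stuck-at-0 is consistent with every test.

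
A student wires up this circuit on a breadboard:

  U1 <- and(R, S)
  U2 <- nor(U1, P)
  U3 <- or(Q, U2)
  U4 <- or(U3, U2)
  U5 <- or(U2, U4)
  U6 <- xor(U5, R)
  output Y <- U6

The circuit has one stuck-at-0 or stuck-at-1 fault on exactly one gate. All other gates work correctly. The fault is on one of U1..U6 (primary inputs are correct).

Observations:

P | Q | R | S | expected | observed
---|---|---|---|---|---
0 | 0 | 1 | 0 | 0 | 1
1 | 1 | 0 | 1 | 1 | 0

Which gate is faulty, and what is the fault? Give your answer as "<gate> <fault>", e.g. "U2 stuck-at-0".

Fault-free values for test 1 (P=0, Q=0, R=1, S=0): U1=0, U2=1, U3=1, U4=1, U5=1, U6=0, giving Y=0. Observed 1.
Test 1: faults giving observed 1 are {U1 stuck-at-1, U2 stuck-at-0, U5 stuck-at-0, U6 stuck-at-1}.
Test 2 (P=1, Q=1, R=0, S=1): fault-free U1=0, U2=0, U3=1, U4=1, U5=1, U6=1 → 1; observed 0. Eliminates U1 stuck-at-1, U2 stuck-at-0, U6 stuck-at-1.
Only U5 stuck-at-0 is consistent with every test.

U5 stuck-at-0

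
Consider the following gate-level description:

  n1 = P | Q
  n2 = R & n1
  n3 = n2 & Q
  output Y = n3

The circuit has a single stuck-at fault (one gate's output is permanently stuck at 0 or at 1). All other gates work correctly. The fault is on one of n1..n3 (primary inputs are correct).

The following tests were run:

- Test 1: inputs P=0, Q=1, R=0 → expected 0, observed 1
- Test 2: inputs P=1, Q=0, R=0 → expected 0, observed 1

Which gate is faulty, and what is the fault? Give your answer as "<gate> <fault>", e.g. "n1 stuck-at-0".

Fault-free values for test 1 (P=0, Q=1, R=0): n1=1, n2=0, n3=0, giving Y=0. Observed 1.
Test 1: faults giving observed 1 are {n2 stuck-at-1, n3 stuck-at-1}.
Test 2 (P=1, Q=0, R=0): fault-free n1=1, n2=0, n3=0 → 0; observed 1. Eliminates n2 stuck-at-1.
Only n3 stuck-at-1 is consistent with every test.

n3 stuck-at-1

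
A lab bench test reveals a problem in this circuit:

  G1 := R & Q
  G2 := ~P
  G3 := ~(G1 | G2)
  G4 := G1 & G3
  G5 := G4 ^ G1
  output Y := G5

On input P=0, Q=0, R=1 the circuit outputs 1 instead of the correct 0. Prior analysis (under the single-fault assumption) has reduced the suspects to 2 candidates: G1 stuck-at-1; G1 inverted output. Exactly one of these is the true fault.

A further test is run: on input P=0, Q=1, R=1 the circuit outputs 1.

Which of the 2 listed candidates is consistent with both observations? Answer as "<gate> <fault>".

G1 stuck-at-1

Evaluate each candidate on input P=0, Q=1, R=1:
  G1 stuck-at-1: G1=1 [stuck-at-1], G2=1, G3=0, G4=0, G5=1 → 1 — matches
  G1 inverted output: G1=0 [inverted output], G2=1, G3=0, G4=0, G5=0 → 0 — eliminated
Only G1 stuck-at-1 reproduces the observed 1.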